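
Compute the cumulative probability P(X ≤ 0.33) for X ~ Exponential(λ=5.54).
0.839297

We have X ~ Exponential(λ=5.54).

The CDF gives us P(X ≤ k).

Using the CDF:
P(X ≤ 0.33) = 0.839297

This means there's approximately a 83.9% chance that X is at most 0.33.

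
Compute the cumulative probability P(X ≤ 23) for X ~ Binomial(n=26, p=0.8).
0.915942

We have X ~ Binomial(n=26, p=0.8).

The CDF gives us P(X ≤ k).

Using the CDF:
P(X ≤ 23) = 0.915942

This means there's approximately a 91.6% chance that X is at most 23.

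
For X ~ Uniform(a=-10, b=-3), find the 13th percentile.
-9.0900

We have X ~ Uniform(a=-10, b=-3).

We want to find x such that P(X ≤ x) = 0.13.

This is the 13th percentile, which means 13% of values fall below this point.

Using the inverse CDF (quantile function):
x = F⁻¹(0.13) = -9.0900

Verification: P(X ≤ -9.0900) = 0.13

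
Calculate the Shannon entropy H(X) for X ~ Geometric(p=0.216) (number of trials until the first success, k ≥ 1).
2.4157 nats

We have X ~ Geometric(p=0.216) (number of trials until the first success, k ≥ 1).

The Shannon entropy measures the uncertainty or information content of the distribution.

For a Geometric distribution with p=0.216 (number of trials until the first success, k ≥ 1):
H(X) = 2.4157 nats

(In bits, this would be 3.4852 bits.)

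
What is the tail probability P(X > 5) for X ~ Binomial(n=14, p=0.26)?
0.130104

We have X ~ Binomial(n=14, p=0.26).

P(X > 5) = 1 - P(X ≤ 5)
                = 1 - F(5)
                = 1 - 0.869896
                = 0.130104

So there's approximately a 13.0% chance that X exceeds 5.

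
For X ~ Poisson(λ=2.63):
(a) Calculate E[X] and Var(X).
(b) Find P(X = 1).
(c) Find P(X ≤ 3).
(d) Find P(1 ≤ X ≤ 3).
(a) E[X] = 2.6300, Var(X) = 2.6300
(b) P(X = 1) = 0.189566
(c) P(X ≤ 3) = 0.729460
(d) P(1 ≤ X ≤ 3) = 0.657381

We have X ~ Poisson(λ=2.63).

(a) Moments:
E[X] = 2.6300
Var(X) = 2.6300
σ = √Var(X) = 1.6217

(b) Point probability using PMF:
P(X = 1) = 0.189566

(c) Cumulative probability using CDF:
P(X ≤ 3) = F(3) = 0.729460

(d) Range probability:
P(1 ≤ X ≤ 3) = P(X ≤ 3) - P(X ≤ 0)
                   = F(3) - F(0)
                   = 0.729460 - 0.072078
                   = 0.657381

This means approximately 65.7% of outcomes fall in the interval [1, 3].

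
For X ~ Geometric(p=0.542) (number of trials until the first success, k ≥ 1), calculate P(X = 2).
0.248236

We have X ~ Geometric(p=0.542) (number of trials until the first success, k ≥ 1).

For a Geometric distribution, the PMF gives us the probability of each outcome.

Using the PMF formula:
P(X = 2) = 0.248236

Rounded to 4 decimal places: 0.2482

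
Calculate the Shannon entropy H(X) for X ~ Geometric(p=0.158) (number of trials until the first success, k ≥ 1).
2.7616 nats

We have X ~ Geometric(p=0.158) (number of trials until the first success, k ≥ 1).

The Shannon entropy measures the uncertainty or information content of the distribution.

For a Geometric distribution with p=0.158 (number of trials until the first success, k ≥ 1):
H(X) = 2.7616 nats

(In bits, this would be 3.9842 bits.)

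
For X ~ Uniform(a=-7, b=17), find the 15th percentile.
-3.4000

We have X ~ Uniform(a=-7, b=17).

We want to find x such that P(X ≤ x) = 0.15.

This is the 15th percentile, which means 15% of values fall below this point.

Using the inverse CDF (quantile function):
x = F⁻¹(0.15) = -3.4000

Verification: P(X ≤ -3.4000) = 0.15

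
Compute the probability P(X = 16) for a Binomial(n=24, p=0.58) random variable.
0.116791

We have X ~ Binomial(n=24, p=0.58).

For a Binomial distribution, the PMF gives us the probability of each outcome.

Using the PMF formula:
P(X = 16) = 0.116791

Rounded to 4 decimal places: 0.1168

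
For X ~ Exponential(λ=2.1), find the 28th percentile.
0.1564

We have X ~ Exponential(λ=2.1).

We want to find x such that P(X ≤ x) = 0.28.

This is the 28th percentile, which means 28% of values fall below this point.

Using the inverse CDF (quantile function):
x = F⁻¹(0.28) = 0.1564

Verification: P(X ≤ 0.1564) = 0.28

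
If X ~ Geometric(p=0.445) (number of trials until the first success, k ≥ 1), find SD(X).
1.6741

We have X ~ Geometric(p=0.445) (number of trials until the first success, k ≥ 1).

For a Geometric distribution with p=0.445 (number of trials until the first success, k ≥ 1):
σ = √Var(X) = 1.6741

The standard deviation is the square root of the variance.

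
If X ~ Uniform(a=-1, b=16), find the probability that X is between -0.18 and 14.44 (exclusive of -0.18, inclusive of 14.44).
0.860000

We have X ~ Uniform(a=-1, b=16).

To find P(-0.18 < X ≤ 14.44), we use:
P(-0.18 < X ≤ 14.44) = P(X ≤ 14.44) - P(X ≤ -0.18)
                 = F(14.44) - F(-0.18)
                 = 0.908235 - 0.048235
                 = 0.860000

So there's approximately a 86.0% chance that X falls in this range.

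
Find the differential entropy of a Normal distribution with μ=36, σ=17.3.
4.2696 nats

We have X ~ Normal(μ=36, σ=17.3).

The differential entropy measures the uncertainty or information content of the distribution.

For a Normal distribution with μ=36, σ=17.3:
h(X) = 4.2696 nats

(In bits, this would be 6.1598 bits.)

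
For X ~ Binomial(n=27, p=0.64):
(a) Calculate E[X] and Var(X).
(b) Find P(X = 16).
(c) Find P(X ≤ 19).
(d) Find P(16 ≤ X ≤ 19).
(a) E[X] = 17.2800, Var(X) = 6.2208
(b) P(X = 16) = 0.135961
(c) P(X ≤ 19) = 0.812049
(d) P(16 ≤ X ≤ 19) = 0.576909

We have X ~ Binomial(n=27, p=0.64).

(a) Moments:
E[X] = 17.2800
Var(X) = 6.2208
σ = √Var(X) = 2.4942

(b) Point probability using PMF:
P(X = 16) = 0.135961

(c) Cumulative probability using CDF:
P(X ≤ 19) = F(19) = 0.812049

(d) Range probability:
P(16 ≤ X ≤ 19) = P(X ≤ 19) - P(X ≤ 15)
                   = F(19) - F(15)
                   = 0.812049 - 0.235140
                   = 0.576909

This means approximately 57.7% of outcomes fall in the interval [16, 19].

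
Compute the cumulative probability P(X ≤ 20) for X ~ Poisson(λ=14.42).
0.938973

We have X ~ Poisson(λ=14.42).

The CDF gives us P(X ≤ k).

Using the CDF:
P(X ≤ 20) = 0.938973

This means there's approximately a 93.9% chance that X is at most 20.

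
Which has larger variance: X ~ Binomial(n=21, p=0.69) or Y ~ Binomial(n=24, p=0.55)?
Y has larger variance (5.9400 > 4.4919)

Compute the variance for each distribution:

X ~ Binomial(n=21, p=0.69):
Var(X) = 4.4919

Y ~ Binomial(n=24, p=0.55):
Var(Y) = 5.9400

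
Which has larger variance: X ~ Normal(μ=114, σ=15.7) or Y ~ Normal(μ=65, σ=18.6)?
Y has larger variance (345.9600 > 246.4900)

Compute the variance for each distribution:

X ~ Normal(μ=114, σ=15.7):
Var(X) = 246.4900

Y ~ Normal(μ=65, σ=18.6):
Var(Y) = 345.9600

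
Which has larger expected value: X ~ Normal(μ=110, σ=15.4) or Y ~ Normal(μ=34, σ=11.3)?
X has larger mean (110.0000 > 34.0000)

Compute the expected value for each distribution:

X ~ Normal(μ=110, σ=15.4):
E[X] = 110.0000

Y ~ Normal(μ=34, σ=11.3):
E[Y] = 34.0000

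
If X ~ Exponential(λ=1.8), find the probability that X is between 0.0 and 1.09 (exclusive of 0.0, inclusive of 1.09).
0.859423

We have X ~ Exponential(λ=1.8).

To find P(0.0 < X ≤ 1.09), we use:
P(0.0 < X ≤ 1.09) = P(X ≤ 1.09) - P(X ≤ 0.0)
                 = F(1.09) - F(0.0)
                 = 0.859423 - 0.000000
                 = 0.859423

So there's approximately a 85.9% chance that X falls in this range.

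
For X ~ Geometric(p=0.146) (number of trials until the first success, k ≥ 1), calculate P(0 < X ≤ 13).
0.871485

We have X ~ Geometric(p=0.146) (number of trials until the first success, k ≥ 1).

To find P(0 < X ≤ 13), we use:
P(0 < X ≤ 13) = P(X ≤ 13) - P(X ≤ 0)
                 = F(13) - F(0)
                 = 0.871485 - 0.000000
                 = 0.871485

So there's approximately a 87.1% chance that X falls in this range.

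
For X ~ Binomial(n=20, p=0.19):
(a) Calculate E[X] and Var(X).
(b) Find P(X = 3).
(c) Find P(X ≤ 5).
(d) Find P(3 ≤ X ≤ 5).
(a) E[X] = 3.8000, Var(X) = 3.0780
(b) P(X = 3) = 0.217476
(c) P(X ≤ 5) = 0.835663
(d) P(3 ≤ X ≤ 5) = 0.597018

We have X ~ Binomial(n=20, p=0.19).

(a) Moments:
E[X] = 3.8000
Var(X) = 3.0780
σ = √Var(X) = 1.7544

(b) Point probability using PMF:
P(X = 3) = 0.217476

(c) Cumulative probability using CDF:
P(X ≤ 5) = F(5) = 0.835663

(d) Range probability:
P(3 ≤ X ≤ 5) = P(X ≤ 5) - P(X ≤ 2)
                   = F(5) - F(2)
                   = 0.835663 - 0.238646
                   = 0.597018

This means approximately 59.7% of outcomes fall in the interval [3, 5].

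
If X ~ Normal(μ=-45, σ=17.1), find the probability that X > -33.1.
0.243244

We have X ~ Normal(μ=-45, σ=17.1).

P(X > -33.1) = 1 - P(X ≤ -33.1)
                = 1 - F(-33.1)
                = 1 - 0.756756
                = 0.243244

So there's approximately a 24.3% chance that X exceeds -33.1.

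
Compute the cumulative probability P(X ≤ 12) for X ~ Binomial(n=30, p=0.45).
0.359178

We have X ~ Binomial(n=30, p=0.45).

The CDF gives us P(X ≤ k).

Using the CDF:
P(X ≤ 12) = 0.359178

This means there's approximately a 35.9% chance that X is at most 12.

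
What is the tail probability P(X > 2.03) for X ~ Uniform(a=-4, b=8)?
0.497500

We have X ~ Uniform(a=-4, b=8).

P(X > 2.03) = 1 - P(X ≤ 2.03)
                = 1 - F(2.03)
                = 1 - 0.502500
                = 0.497500

So there's approximately a 49.8% chance that X exceeds 2.03.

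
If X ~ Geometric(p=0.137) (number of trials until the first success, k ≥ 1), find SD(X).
6.7809

We have X ~ Geometric(p=0.137) (number of trials until the first success, k ≥ 1).

For a Geometric distribution with p=0.137 (number of trials until the first success, k ≥ 1):
σ = √Var(X) = 6.7809

The standard deviation is the square root of the variance.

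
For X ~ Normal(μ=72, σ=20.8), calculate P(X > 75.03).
0.442090

We have X ~ Normal(μ=72, σ=20.8).

P(X > 75.03) = 1 - P(X ≤ 75.03)
                = 1 - F(75.03)
                = 1 - 0.557910
                = 0.442090

So there's approximately a 44.2% chance that X exceeds 75.03.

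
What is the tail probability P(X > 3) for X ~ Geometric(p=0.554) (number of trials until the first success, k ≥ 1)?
0.088717

We have X ~ Geometric(p=0.554) (number of trials until the first success, k ≥ 1).

P(X > 3) = 1 - P(X ≤ 3)
                = 1 - F(3)
                = 1 - 0.911283
                = 0.088717

So there's approximately a 8.9% chance that X exceeds 3.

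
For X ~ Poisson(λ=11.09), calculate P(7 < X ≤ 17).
0.828146

We have X ~ Poisson(λ=11.09).

To find P(7 < X ≤ 17), we use:
P(7 < X ≤ 17) = P(X ≤ 17) - P(X ≤ 7)
                 = F(17) - F(7)
                 = 0.965621 - 0.137474
                 = 0.828146

So there's approximately a 82.8% chance that X falls in this range.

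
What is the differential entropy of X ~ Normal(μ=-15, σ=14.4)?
4.0862 nats

We have X ~ Normal(μ=-15, σ=14.4).

The differential entropy measures the uncertainty or information content of the distribution.

For a Normal distribution with μ=-15, σ=14.4:
h(X) = 4.0862 nats

(In bits, this would be 5.8951 bits.)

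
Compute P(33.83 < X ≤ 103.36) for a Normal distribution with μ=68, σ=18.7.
0.936852

We have X ~ Normal(μ=68, σ=18.7).

To find P(33.83 < X ≤ 103.36), we use:
P(33.83 < X ≤ 103.36) = P(X ≤ 103.36) - P(X ≤ 33.83)
                 = F(103.36) - F(33.83)
                 = 0.970682 - 0.033829
                 = 0.936852

So there's approximately a 93.7% chance that X falls in this range.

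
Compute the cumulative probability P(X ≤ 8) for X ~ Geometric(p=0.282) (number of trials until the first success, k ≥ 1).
0.929369

We have X ~ Geometric(p=0.282) (number of trials until the first success, k ≥ 1).

The CDF gives us P(X ≤ k).

Using the CDF:
P(X ≤ 8) = 0.929369

This means there's approximately a 92.9% chance that X is at most 8.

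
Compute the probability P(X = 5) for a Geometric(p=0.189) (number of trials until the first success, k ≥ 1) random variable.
0.081761

We have X ~ Geometric(p=0.189) (number of trials until the first success, k ≥ 1).

For a Geometric distribution, the PMF gives us the probability of each outcome.

Using the PMF formula:
P(X = 5) = 0.081761

Rounded to 4 decimal places: 0.0818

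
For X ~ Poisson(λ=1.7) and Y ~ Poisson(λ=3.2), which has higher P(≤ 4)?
X has higher probability (P(X ≤ 4) = 0.9704 > P(Y ≤ 4) = 0.7806)

Compute P(≤ 4) for each distribution:

X ~ Poisson(λ=1.7):
P(X ≤ 4) = 0.9704

Y ~ Poisson(λ=3.2):
P(Y ≤ 4) = 0.7806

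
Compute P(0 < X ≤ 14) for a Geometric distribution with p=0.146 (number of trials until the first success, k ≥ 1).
0.890249

We have X ~ Geometric(p=0.146) (number of trials until the first success, k ≥ 1).

To find P(0 < X ≤ 14), we use:
P(0 < X ≤ 14) = P(X ≤ 14) - P(X ≤ 0)
                 = F(14) - F(0)
                 = 0.890249 - 0.000000
                 = 0.890249

So there's approximately a 89.0% chance that X falls in this range.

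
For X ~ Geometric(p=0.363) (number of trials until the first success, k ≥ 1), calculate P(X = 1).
0.363000

We have X ~ Geometric(p=0.363) (number of trials until the first success, k ≥ 1).

For a Geometric distribution, the PMF gives us the probability of each outcome.

Using the PMF formula:
P(X = 1) = 0.363000

Rounded to 4 decimal places: 0.3630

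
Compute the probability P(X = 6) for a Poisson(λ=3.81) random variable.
0.094093

We have X ~ Poisson(λ=3.81).

For a Poisson distribution, the PMF gives us the probability of each outcome.

Using the PMF formula:
P(X = 6) = 0.094093

Rounded to 4 decimal places: 0.0941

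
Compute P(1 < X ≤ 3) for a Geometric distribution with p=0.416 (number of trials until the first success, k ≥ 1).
0.384823

We have X ~ Geometric(p=0.416) (number of trials until the first success, k ≥ 1).

To find P(1 < X ≤ 3), we use:
P(1 < X ≤ 3) = P(X ≤ 3) - P(X ≤ 1)
                 = F(3) - F(1)
                 = 0.800823 - 0.416000
                 = 0.384823

So there's approximately a 38.5% chance that X falls in this range.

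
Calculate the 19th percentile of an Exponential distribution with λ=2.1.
0.1003

We have X ~ Exponential(λ=2.1).

We want to find x such that P(X ≤ x) = 0.19.

This is the 19th percentile, which means 19% of values fall below this point.

Using the inverse CDF (quantile function):
x = F⁻¹(0.19) = 0.1003

Verification: P(X ≤ 0.1003) = 0.19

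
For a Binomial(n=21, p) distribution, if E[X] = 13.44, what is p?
p = 0.64

For a Binomial(n, p) distribution:
E[X] = n × p

Given n = 21 and E[X] = 13.44:
13.44 = 21 × p
p = 13.44 / 21 = 0.64

Verification: Binomial(21, 0.64) has E[X] = 13.44 ✓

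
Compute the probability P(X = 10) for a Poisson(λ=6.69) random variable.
0.061527

We have X ~ Poisson(λ=6.69).

For a Poisson distribution, the PMF gives us the probability of each outcome.

Using the PMF formula:
P(X = 10) = 0.061527

Rounded to 4 decimal places: 0.0615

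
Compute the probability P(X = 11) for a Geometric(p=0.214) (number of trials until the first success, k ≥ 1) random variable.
0.019259

We have X ~ Geometric(p=0.214) (number of trials until the first success, k ≥ 1).

For a Geometric distribution, the PMF gives us the probability of each outcome.

Using the PMF formula:
P(X = 11) = 0.019259

Rounded to 4 decimal places: 0.0193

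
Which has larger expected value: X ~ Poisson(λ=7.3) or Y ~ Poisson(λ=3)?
X has larger mean (7.3000 > 3.0000)

Compute the expected value for each distribution:

X ~ Poisson(λ=7.3):
E[X] = 7.3000

Y ~ Poisson(λ=3):
E[Y] = 3.0000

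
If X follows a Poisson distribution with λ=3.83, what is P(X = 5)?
0.149096

We have X ~ Poisson(λ=3.83).

For a Poisson distribution, the PMF gives us the probability of each outcome.

Using the PMF formula:
P(X = 5) = 0.149096

Rounded to 4 decimal places: 0.1491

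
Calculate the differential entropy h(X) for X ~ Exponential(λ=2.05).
0.2822 nats

We have X ~ Exponential(λ=2.05).

The differential entropy measures the uncertainty or information content of the distribution.

For an Exponential distribution with λ=2.05:
h(X) = 0.2822 nats

(In bits, this would be 0.4071 bits.)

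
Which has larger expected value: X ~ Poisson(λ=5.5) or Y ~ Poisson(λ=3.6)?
X has larger mean (5.5000 > 3.6000)

Compute the expected value for each distribution:

X ~ Poisson(λ=5.5):
E[X] = 5.5000

Y ~ Poisson(λ=3.6):
E[Y] = 3.6000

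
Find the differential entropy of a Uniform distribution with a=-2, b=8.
2.3026 nats

We have X ~ Uniform(a=-2, b=8).

The differential entropy measures the uncertainty or information content of the distribution.

For a Uniform distribution with a=-2, b=8:
h(X) = 2.3026 nats

(In bits, this would be 3.3219 bits.)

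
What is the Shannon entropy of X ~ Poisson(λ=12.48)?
2.6740 nats

We have X ~ Poisson(λ=12.48).

The Shannon entropy measures the uncertainty or information content of the distribution.

For a Poisson distribution with λ=12.48:
H(X) = 2.6740 nats

(In bits, this would be 3.8578 bits.)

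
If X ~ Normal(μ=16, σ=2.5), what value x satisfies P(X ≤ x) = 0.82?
18.2884

We have X ~ Normal(μ=16, σ=2.5).

We want to find x such that P(X ≤ x) = 0.82.

This is the 82nd percentile, which means 82% of values fall below this point.

Using the inverse CDF (quantile function):
x = F⁻¹(0.82) = 18.2884

Verification: P(X ≤ 18.2884) = 0.82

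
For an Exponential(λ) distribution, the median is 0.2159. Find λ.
λ = 3.2105

For X ~ Exponential(λ), the CDF is F(x) = 1 - e^(-λx).
The median m satisfies F(m) = 0.5:
1 - e^(-λm) = 0.5
e^(-λm) = 0.5
λm = ln(2)
m = ln(2) / λ

Given m = 0.2159:
λ = ln(2) / 0.2159 = 0.693147 / 0.2159 = 3.2105

Verification: ln(2) / 3.2105 = 0.2159 ✓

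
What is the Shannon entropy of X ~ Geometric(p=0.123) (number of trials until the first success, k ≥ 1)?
3.0314 nats

We have X ~ Geometric(p=0.123) (number of trials until the first success, k ≥ 1).

The Shannon entropy measures the uncertainty or information content of the distribution.

For a Geometric distribution with p=0.123 (number of trials until the first success, k ≥ 1):
H(X) = 3.0314 nats

(In bits, this would be 4.3734 bits.)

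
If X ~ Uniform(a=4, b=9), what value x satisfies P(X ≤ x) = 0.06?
4.3000

We have X ~ Uniform(a=4, b=9).

We want to find x such that P(X ≤ x) = 0.06.

This is the 6th percentile, which means 6% of values fall below this point.

Using the inverse CDF (quantile function):
x = F⁻¹(0.06) = 4.3000

Verification: P(X ≤ 4.3000) = 0.06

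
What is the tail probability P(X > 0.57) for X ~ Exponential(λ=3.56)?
0.131441

We have X ~ Exponential(λ=3.56).

P(X > 0.57) = 1 - P(X ≤ 0.57)
                = 1 - F(0.57)
                = 1 - 0.868559
                = 0.131441

So there's approximately a 13.1% chance that X exceeds 0.57.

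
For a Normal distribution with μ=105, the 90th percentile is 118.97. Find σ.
σ = 10.9008

For X ~ Normal(μ, σ), the p-th percentile satisfies x = μ + z_p × σ,
where z_p = Φ⁻¹(p) is the standard normal quantile.

Step 1: z_{0.9} = Φ⁻¹(0.9) = 1.2816

Step 2: Solve for σ:
118.97 = 105 + 1.2816 × σ
σ = (118.97 - 105) / 1.2816
σ = 13.97 / 1.2816
σ = 10.9008

Verification: μ + z × σ = 105 + 1.2816 × 10.9008 = 118.97 ✓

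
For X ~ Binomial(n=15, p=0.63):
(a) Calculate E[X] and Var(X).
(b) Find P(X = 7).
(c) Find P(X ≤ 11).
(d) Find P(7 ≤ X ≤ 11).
(a) E[X] = 9.4500, Var(X) = 3.4965
(b) P(X = 7) = 0.089032
(c) P(X ≤ 11) = 0.864915
(d) P(7 ≤ X ≤ 11) = 0.805230

We have X ~ Binomial(n=15, p=0.63).

(a) Moments:
E[X] = 9.4500
Var(X) = 3.4965
σ = √Var(X) = 1.8699

(b) Point probability using PMF:
P(X = 7) = 0.089032

(c) Cumulative probability using CDF:
P(X ≤ 11) = F(11) = 0.864915

(d) Range probability:
P(7 ≤ X ≤ 11) = P(X ≤ 11) - P(X ≤ 6)
                   = F(11) - F(6)
                   = 0.864915 - 0.059685
                   = 0.805230

This means approximately 80.5% of outcomes fall in the interval [7, 11].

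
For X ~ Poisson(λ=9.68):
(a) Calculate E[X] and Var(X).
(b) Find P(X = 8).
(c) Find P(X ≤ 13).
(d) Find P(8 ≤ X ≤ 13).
(a) E[X] = 9.6800, Var(X) = 9.6800
(b) P(X = 8) = 0.119540
(c) P(X ≤ 13) = 0.886661
(d) P(8 ≤ X ≤ 13) = 0.636224

We have X ~ Poisson(λ=9.68).

(a) Moments:
E[X] = 9.6800
Var(X) = 9.6800
σ = √Var(X) = 3.1113

(b) Point probability using PMF:
P(X = 8) = 0.119540

(c) Cumulative probability using CDF:
P(X ≤ 13) = F(13) = 0.886661

(d) Range probability:
P(8 ≤ X ≤ 13) = P(X ≤ 13) - P(X ≤ 7)
                   = F(13) - F(7)
                   = 0.886661 - 0.250437
                   = 0.636224

This means approximately 63.6% of outcomes fall in the interval [8, 13].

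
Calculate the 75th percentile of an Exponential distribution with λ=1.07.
1.2956

We have X ~ Exponential(λ=1.07).

We want to find x such that P(X ≤ x) = 0.75.

This is the 75th percentile, which means 75% of values fall below this point.

Using the inverse CDF (quantile function):
x = F⁻¹(0.75) = 1.2956

Verification: P(X ≤ 1.2956) = 0.75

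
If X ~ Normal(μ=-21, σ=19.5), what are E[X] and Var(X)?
E[X] = -21.0000, Var(X) = 380.2500

We have X ~ Normal(μ=-21, σ=19.5).

For a Normal distribution with μ=-21, σ=19.5:

Expected value:
E[X] = -21.0000

Variance:
Var(X) = 380.2500

Standard deviation:
σ = √Var(X) = 19.5000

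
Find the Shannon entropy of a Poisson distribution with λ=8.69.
2.4898 nats

We have X ~ Poisson(λ=8.69).

The Shannon entropy measures the uncertainty or information content of the distribution.

For a Poisson distribution with λ=8.69:
H(X) = 2.4898 nats

(In bits, this would be 3.5920 bits.)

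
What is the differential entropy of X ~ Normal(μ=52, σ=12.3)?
3.9285 nats

We have X ~ Normal(μ=52, σ=12.3).

The differential entropy measures the uncertainty or information content of the distribution.

For a Normal distribution with μ=52, σ=12.3:
h(X) = 3.9285 nats

(In bits, this would be 5.6677 bits.)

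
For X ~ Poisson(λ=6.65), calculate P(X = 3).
0.063424

We have X ~ Poisson(λ=6.65).

For a Poisson distribution, the PMF gives us the probability of each outcome.

Using the PMF formula:
P(X = 3) = 0.063424

Rounded to 4 decimal places: 0.0634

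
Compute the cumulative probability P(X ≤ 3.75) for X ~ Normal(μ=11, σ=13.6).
0.296986

We have X ~ Normal(μ=11, σ=13.6).

The CDF gives us P(X ≤ k).

Using the CDF:
P(X ≤ 3.75) = 0.296986

This means there's approximately a 29.7% chance that X is at most 3.75.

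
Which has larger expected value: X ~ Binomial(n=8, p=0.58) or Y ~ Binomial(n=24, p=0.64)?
Y has larger mean (15.3600 > 4.6400)

Compute the expected value for each distribution:

X ~ Binomial(n=8, p=0.58):
E[X] = 4.6400

Y ~ Binomial(n=24, p=0.64):
E[Y] = 15.3600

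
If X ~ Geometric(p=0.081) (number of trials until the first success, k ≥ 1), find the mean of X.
12.3457

We have X ~ Geometric(p=0.081) (number of trials until the first success, k ≥ 1).

For a Geometric distribution with p=0.081 (number of trials until the first success, k ≥ 1):
E[X] = 12.3457

This is the expected (average) value of X.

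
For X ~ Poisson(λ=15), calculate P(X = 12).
0.082859

We have X ~ Poisson(λ=15).

For a Poisson distribution, the PMF gives us the probability of each outcome.

Using the PMF formula:
P(X = 12) = 0.082859

Rounded to 4 decimal places: 0.0829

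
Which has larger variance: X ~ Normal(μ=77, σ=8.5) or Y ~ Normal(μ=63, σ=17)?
Y has larger variance (289.0000 > 72.2500)

Compute the variance for each distribution:

X ~ Normal(μ=77, σ=8.5):
Var(X) = 72.2500

Y ~ Normal(μ=63, σ=17):
Var(Y) = 289.0000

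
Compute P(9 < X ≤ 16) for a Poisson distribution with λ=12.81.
0.670117

We have X ~ Poisson(λ=12.81).

To find P(9 < X ≤ 16), we use:
P(9 < X ≤ 16) = P(X ≤ 16) - P(X ≤ 9)
                 = F(16) - F(9)
                 = 0.848849 - 0.178732
                 = 0.670117

So there's approximately a 67.0% chance that X falls in this range.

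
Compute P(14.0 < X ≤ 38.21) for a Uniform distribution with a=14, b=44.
0.807000

We have X ~ Uniform(a=14, b=44).

To find P(14.0 < X ≤ 38.21), we use:
P(14.0 < X ≤ 38.21) = P(X ≤ 38.21) - P(X ≤ 14.0)
                 = F(38.21) - F(14.0)
                 = 0.807000 - 0.000000
                 = 0.807000

So there's approximately a 80.7% chance that X falls in this range.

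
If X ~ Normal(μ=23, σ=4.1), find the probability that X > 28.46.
0.091478

We have X ~ Normal(μ=23, σ=4.1).

P(X > 28.46) = 1 - P(X ≤ 28.46)
                = 1 - F(28.46)
                = 1 - 0.908522
                = 0.091478

So there's approximately a 9.1% chance that X exceeds 28.46.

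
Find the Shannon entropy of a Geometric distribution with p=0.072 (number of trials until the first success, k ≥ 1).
3.5942 nats

We have X ~ Geometric(p=0.072) (number of trials until the first success, k ≥ 1).

The Shannon entropy measures the uncertainty or information content of the distribution.

For a Geometric distribution with p=0.072 (number of trials until the first success, k ≥ 1):
H(X) = 3.5942 nats

(In bits, this would be 5.1853 bits.)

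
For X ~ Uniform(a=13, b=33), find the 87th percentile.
30.4000

We have X ~ Uniform(a=13, b=33).

We want to find x such that P(X ≤ x) = 0.87.

This is the 87th percentile, which means 87% of values fall below this point.

Using the inverse CDF (quantile function):
x = F⁻¹(0.87) = 30.4000

Verification: P(X ≤ 30.4000) = 0.87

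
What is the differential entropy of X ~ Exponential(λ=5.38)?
-0.6827 nats

We have X ~ Exponential(λ=5.38).

The differential entropy measures the uncertainty or information content of the distribution.

For an Exponential distribution with λ=5.38:
h(X) = -0.6827 nats

(In bits, this would be -0.9849 bits.)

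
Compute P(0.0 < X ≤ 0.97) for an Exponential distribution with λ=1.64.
0.796237

We have X ~ Exponential(λ=1.64).

To find P(0.0 < X ≤ 0.97), we use:
P(0.0 < X ≤ 0.97) = P(X ≤ 0.97) - P(X ≤ 0.0)
                 = F(0.97) - F(0.0)
                 = 0.796237 - 0.000000
                 = 0.796237

So there's approximately a 79.6% chance that X falls in this range.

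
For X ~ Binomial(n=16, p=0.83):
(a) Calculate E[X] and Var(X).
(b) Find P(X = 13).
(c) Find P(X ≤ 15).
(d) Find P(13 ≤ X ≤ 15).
(a) E[X] = 13.2800, Var(X) = 2.2576
(b) P(X = 13) = 0.244090
(c) P(X ≤ 15) = 0.949272
(d) P(13 ≤ X ≤ 15) = 0.665703

We have X ~ Binomial(n=16, p=0.83).

(a) Moments:
E[X] = 13.2800
Var(X) = 2.2576
σ = √Var(X) = 1.5025

(b) Point probability using PMF:
P(X = 13) = 0.244090

(c) Cumulative probability using CDF:
P(X ≤ 15) = F(15) = 0.949272

(d) Range probability:
P(13 ≤ X ≤ 15) = P(X ≤ 15) - P(X ≤ 12)
                   = F(15) - F(12)
                   = 0.949272 - 0.283568
                   = 0.665703

This means approximately 66.6% of outcomes fall in the interval [13, 15].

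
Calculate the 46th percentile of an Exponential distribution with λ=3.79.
0.1626

We have X ~ Exponential(λ=3.79).

We want to find x such that P(X ≤ x) = 0.46.

This is the 46th percentile, which means 46% of values fall below this point.

Using the inverse CDF (quantile function):
x = F⁻¹(0.46) = 0.1626

Verification: P(X ≤ 0.1626) = 0.46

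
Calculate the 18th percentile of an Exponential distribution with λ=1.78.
0.1115

We have X ~ Exponential(λ=1.78).

We want to find x such that P(X ≤ x) = 0.18.

This is the 18th percentile, which means 18% of values fall below this point.

Using the inverse CDF (quantile function):
x = F⁻¹(0.18) = 0.1115

Verification: P(X ≤ 0.1115) = 0.18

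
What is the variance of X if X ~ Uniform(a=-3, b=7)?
8.3333

We have X ~ Uniform(a=-3, b=7).

For a Uniform distribution with a=-3, b=7:
Var(X) = 8.3333

The variance measures the spread of the distribution around the mean.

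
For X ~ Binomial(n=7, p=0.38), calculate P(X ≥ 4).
0.252105

We have X ~ Binomial(n=7, p=0.38).

For discrete distributions, P(X ≥ 4) = 1 - P(X ≤ 3).

P(X ≤ 3) = 0.747895
P(X ≥ 4) = 1 - 0.747895 = 0.252105

So there's approximately a 25.2% chance that X is at least 4.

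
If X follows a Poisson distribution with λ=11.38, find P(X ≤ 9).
0.300732

We have X ~ Poisson(λ=11.38).

The CDF gives us P(X ≤ k).

Using the CDF:
P(X ≤ 9) = 0.300732

This means there's approximately a 30.1% chance that X is at most 9.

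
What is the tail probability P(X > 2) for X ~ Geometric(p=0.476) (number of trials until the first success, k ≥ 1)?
0.274576

We have X ~ Geometric(p=0.476) (number of trials until the first success, k ≥ 1).

P(X > 2) = 1 - P(X ≤ 2)
                = 1 - F(2)
                = 1 - 0.725424
                = 0.274576

So there's approximately a 27.5% chance that X exceeds 2.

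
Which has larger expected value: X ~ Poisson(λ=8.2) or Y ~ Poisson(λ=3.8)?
X has larger mean (8.2000 > 3.8000)

Compute the expected value for each distribution:

X ~ Poisson(λ=8.2):
E[X] = 8.2000

Y ~ Poisson(λ=3.8):
E[Y] = 3.8000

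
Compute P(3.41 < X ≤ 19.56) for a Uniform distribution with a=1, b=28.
0.598148

We have X ~ Uniform(a=1, b=28).

To find P(3.41 < X ≤ 19.56), we use:
P(3.41 < X ≤ 19.56) = P(X ≤ 19.56) - P(X ≤ 3.41)
                 = F(19.56) - F(3.41)
                 = 0.687407 - 0.089259
                 = 0.598148

So there's approximately a 59.8% chance that X falls in this range.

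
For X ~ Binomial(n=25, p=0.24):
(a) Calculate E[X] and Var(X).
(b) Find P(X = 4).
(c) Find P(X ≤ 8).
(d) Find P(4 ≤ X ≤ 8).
(a) E[X] = 6.0000, Var(X) = 4.5600
(b) P(X = 4) = 0.131832
(c) P(X ≤ 8) = 0.877165
(d) P(4 ≤ X ≤ 8) = 0.760589

We have X ~ Binomial(n=25, p=0.24).

(a) Moments:
E[X] = 6.0000
Var(X) = 4.5600
σ = √Var(X) = 2.1354

(b) Point probability using PMF:
P(X = 4) = 0.131832

(c) Cumulative probability using CDF:
P(X ≤ 8) = F(8) = 0.877165

(d) Range probability:
P(4 ≤ X ≤ 8) = P(X ≤ 8) - P(X ≤ 3)
                   = F(8) - F(3)
                   = 0.877165 - 0.116576
                   = 0.760589

This means approximately 76.1% of outcomes fall in the interval [4, 8].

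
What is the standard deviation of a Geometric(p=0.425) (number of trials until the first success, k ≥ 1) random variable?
1.7842

We have X ~ Geometric(p=0.425) (number of trials until the first success, k ≥ 1).

For a Geometric distribution with p=0.425 (number of trials until the first success, k ≥ 1):
σ = √Var(X) = 1.7842

The standard deviation is the square root of the variance.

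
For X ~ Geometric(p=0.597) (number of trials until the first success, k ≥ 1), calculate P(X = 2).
0.240591

We have X ~ Geometric(p=0.597) (number of trials until the first success, k ≥ 1).

For a Geometric distribution, the PMF gives us the probability of each outcome.

Using the PMF formula:
P(X = 2) = 0.240591

Rounded to 4 decimal places: 0.2406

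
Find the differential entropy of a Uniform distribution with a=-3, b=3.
1.7918 nats

We have X ~ Uniform(a=-3, b=3).

The differential entropy measures the uncertainty or information content of the distribution.

For a Uniform distribution with a=-3, b=3:
h(X) = 1.7918 nats

(In bits, this would be 2.5850 bits.)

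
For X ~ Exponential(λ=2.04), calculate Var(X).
0.2403

We have X ~ Exponential(λ=2.04).

For an Exponential distribution with λ=2.04:
Var(X) = 0.2403

The variance measures the spread of the distribution around the mean.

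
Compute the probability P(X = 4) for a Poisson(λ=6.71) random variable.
0.102935

We have X ~ Poisson(λ=6.71).

For a Poisson distribution, the PMF gives us the probability of each outcome.

Using the PMF formula:
P(X = 4) = 0.102935

Rounded to 4 decimal places: 0.1029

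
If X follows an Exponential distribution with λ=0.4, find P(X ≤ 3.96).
0.794847

We have X ~ Exponential(λ=0.4).

The CDF gives us P(X ≤ k).

Using the CDF:
P(X ≤ 3.96) = 0.794847

This means there's approximately a 79.5% chance that X is at most 3.96.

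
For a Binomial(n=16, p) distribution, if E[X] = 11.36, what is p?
p = 0.71

For a Binomial(n, p) distribution:
E[X] = n × p

Given n = 16 and E[X] = 11.36:
11.36 = 16 × p
p = 11.36 / 16 = 0.71

Verification: Binomial(16, 0.71) has E[X] = 11.36 ✓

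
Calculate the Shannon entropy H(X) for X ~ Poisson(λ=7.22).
2.3948 nats

We have X ~ Poisson(λ=7.22).

The Shannon entropy measures the uncertainty or information content of the distribution.

For a Poisson distribution with λ=7.22:
H(X) = 2.3948 nats

(In bits, this would be 3.4550 bits.)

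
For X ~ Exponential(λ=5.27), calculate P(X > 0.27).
0.241014

We have X ~ Exponential(λ=5.27).

P(X > 0.27) = 1 - P(X ≤ 0.27)
                = 1 - F(0.27)
                = 1 - 0.758986
                = 0.241014

So there's approximately a 24.1% chance that X exceeds 0.27.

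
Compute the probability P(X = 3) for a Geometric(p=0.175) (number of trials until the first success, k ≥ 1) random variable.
0.119109

We have X ~ Geometric(p=0.175) (number of trials until the first success, k ≥ 1).

For a Geometric distribution, the PMF gives us the probability of each outcome.

Using the PMF formula:
P(X = 3) = 0.119109

Rounded to 4 decimal places: 0.1191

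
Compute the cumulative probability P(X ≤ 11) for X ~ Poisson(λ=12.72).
0.382176

We have X ~ Poisson(λ=12.72).

The CDF gives us P(X ≤ k).

Using the CDF:
P(X ≤ 11) = 0.382176

This means there's approximately a 38.2% chance that X is at most 11.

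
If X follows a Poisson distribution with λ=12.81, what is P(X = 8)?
0.049154

We have X ~ Poisson(λ=12.81).

For a Poisson distribution, the PMF gives us the probability of each outcome.

Using the PMF formula:
P(X = 8) = 0.049154

Rounded to 4 decimal places: 0.0492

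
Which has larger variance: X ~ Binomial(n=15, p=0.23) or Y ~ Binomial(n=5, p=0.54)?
X has larger variance (2.6565 > 1.2420)

Compute the variance for each distribution:

X ~ Binomial(n=15, p=0.23):
Var(X) = 2.6565

Y ~ Binomial(n=5, p=0.54):
Var(Y) = 1.2420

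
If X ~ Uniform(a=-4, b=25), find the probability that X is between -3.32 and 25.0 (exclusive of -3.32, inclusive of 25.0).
0.976552

We have X ~ Uniform(a=-4, b=25).

To find P(-3.32 < X ≤ 25.0), we use:
P(-3.32 < X ≤ 25.0) = P(X ≤ 25.0) - P(X ≤ -3.32)
                 = F(25.0) - F(-3.32)
                 = 1.000000 - 0.023448
                 = 0.976552

So there's approximately a 97.7% chance that X falls in this range.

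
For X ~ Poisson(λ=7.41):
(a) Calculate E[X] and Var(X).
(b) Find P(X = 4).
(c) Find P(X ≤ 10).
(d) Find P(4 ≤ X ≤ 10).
(a) E[X] = 7.4100, Var(X) = 7.4100
(b) P(X = 4) = 0.076022
(c) P(X ≤ 10) = 0.869846
(d) P(4 ≤ X ≤ 10) = 0.807105

We have X ~ Poisson(λ=7.41).

(a) Moments:
E[X] = 7.4100
Var(X) = 7.4100
σ = √Var(X) = 2.7221

(b) Point probability using PMF:
P(X = 4) = 0.076022

(c) Cumulative probability using CDF:
P(X ≤ 10) = F(10) = 0.869846

(d) Range probability:
P(4 ≤ X ≤ 10) = P(X ≤ 10) - P(X ≤ 3)
                   = F(10) - F(3)
                   = 0.869846 - 0.062741
                   = 0.807105

This means approximately 80.7% of outcomes fall in the interval [4, 10].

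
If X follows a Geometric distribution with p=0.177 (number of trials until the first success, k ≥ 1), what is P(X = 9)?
0.037254

We have X ~ Geometric(p=0.177) (number of trials until the first success, k ≥ 1).

For a Geometric distribution, the PMF gives us the probability of each outcome.

Using the PMF formula:
P(X = 9) = 0.037254

Rounded to 4 decimal places: 0.0373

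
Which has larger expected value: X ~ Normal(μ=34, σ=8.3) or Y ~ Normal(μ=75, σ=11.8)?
Y has larger mean (75.0000 > 34.0000)

Compute the expected value for each distribution:

X ~ Normal(μ=34, σ=8.3):
E[X] = 34.0000

Y ~ Normal(μ=75, σ=11.8):
E[Y] = 75.0000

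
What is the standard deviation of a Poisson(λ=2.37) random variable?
1.5395

We have X ~ Poisson(λ=2.37).

For a Poisson distribution with λ=2.37:
σ = √Var(X) = 1.5395

The standard deviation is the square root of the variance.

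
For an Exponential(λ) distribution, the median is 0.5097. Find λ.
λ = 1.3599

For X ~ Exponential(λ), the CDF is F(x) = 1 - e^(-λx).
The median m satisfies F(m) = 0.5:
1 - e^(-λm) = 0.5
e^(-λm) = 0.5
λm = ln(2)
m = ln(2) / λ

Given m = 0.5097:
λ = ln(2) / 0.5097 = 0.693147 / 0.5097 = 1.3599

Verification: ln(2) / 1.3599 = 0.5097 ✓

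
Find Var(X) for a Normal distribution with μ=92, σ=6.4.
40.9600

We have X ~ Normal(μ=92, σ=6.4).

For a Normal distribution with μ=92, σ=6.4:
Var(X) = 40.9600

The variance measures the spread of the distribution around the mean.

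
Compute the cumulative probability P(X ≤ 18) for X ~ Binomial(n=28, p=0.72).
0.237623

We have X ~ Binomial(n=28, p=0.72).

The CDF gives us P(X ≤ k).

Using the CDF:
P(X ≤ 18) = 0.237623

This means there's approximately a 23.8% chance that X is at most 18.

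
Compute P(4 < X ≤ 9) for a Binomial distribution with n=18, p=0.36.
0.762699

We have X ~ Binomial(n=18, p=0.36).

To find P(4 < X ≤ 9), we use:
P(4 < X ≤ 9) = P(X ≤ 9) - P(X ≤ 4)
                 = F(9) - F(4)
                 = 0.928564 - 0.165865
                 = 0.762699

So there's approximately a 76.3% chance that X falls in this range.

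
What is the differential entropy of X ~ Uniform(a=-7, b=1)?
2.0794 nats

We have X ~ Uniform(a=-7, b=1).

The differential entropy measures the uncertainty or information content of the distribution.

For a Uniform distribution with a=-7, b=1:
h(X) = 2.0794 nats

(In bits, this would be 3.0000 bits.)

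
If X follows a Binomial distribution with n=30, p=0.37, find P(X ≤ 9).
0.276529

We have X ~ Binomial(n=30, p=0.37).

The CDF gives us P(X ≤ k).

Using the CDF:
P(X ≤ 9) = 0.276529

This means there's approximately a 27.7% chance that X is at most 9.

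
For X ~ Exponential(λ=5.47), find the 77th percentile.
0.2687

We have X ~ Exponential(λ=5.47).

We want to find x such that P(X ≤ x) = 0.77.

This is the 77th percentile, which means 77% of values fall below this point.

Using the inverse CDF (quantile function):
x = F⁻¹(0.77) = 0.2687

Verification: P(X ≤ 0.2687) = 0.77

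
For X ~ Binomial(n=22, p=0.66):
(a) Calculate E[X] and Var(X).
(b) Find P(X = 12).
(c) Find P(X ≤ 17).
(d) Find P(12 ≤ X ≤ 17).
(a) E[X] = 14.5200, Var(X) = 4.9368
(b) P(X = 12) = 0.091198
(c) P(X ≤ 17) = 0.914355
(d) P(12 ≤ X ≤ 17) = 0.825024

We have X ~ Binomial(n=22, p=0.66).

(a) Moments:
E[X] = 14.5200
Var(X) = 4.9368
σ = √Var(X) = 2.2219

(b) Point probability using PMF:
P(X = 12) = 0.091198

(c) Cumulative probability using CDF:
P(X ≤ 17) = F(17) = 0.914355

(d) Range probability:
P(12 ≤ X ≤ 17) = P(X ≤ 17) - P(X ≤ 11)
                   = F(17) - F(11)
                   = 0.914355 - 0.089331
                   = 0.825024

This means approximately 82.5% of outcomes fall in the interval [12, 17].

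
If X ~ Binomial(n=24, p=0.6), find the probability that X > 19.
0.013449

We have X ~ Binomial(n=24, p=0.6).

P(X > 19) = 1 - P(X ≤ 19)
                = 1 - F(19)
                = 1 - 0.986551
                = 0.013449

So there's approximately a 1.3% chance that X exceeds 19.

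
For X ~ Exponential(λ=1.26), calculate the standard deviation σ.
0.7937

We have X ~ Exponential(λ=1.26).

For an Exponential distribution with λ=1.26:
σ = √Var(X) = 0.7937

The standard deviation is the square root of the variance.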